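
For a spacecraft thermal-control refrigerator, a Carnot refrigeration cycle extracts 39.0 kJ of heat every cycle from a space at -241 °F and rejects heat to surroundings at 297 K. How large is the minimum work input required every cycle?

W_in ≈ 56.3 kJ

T_C = -241 °F → (-241 − 32) × 5/9 = -151.67 °C = 121.48 K.
Carnot COP: COP_R = T_C/(T_H − T_C) = 121.48/175.52 = 0.6921.
W = Q_C/COP_R = 39.0/0.6921 = 56.3 kJ.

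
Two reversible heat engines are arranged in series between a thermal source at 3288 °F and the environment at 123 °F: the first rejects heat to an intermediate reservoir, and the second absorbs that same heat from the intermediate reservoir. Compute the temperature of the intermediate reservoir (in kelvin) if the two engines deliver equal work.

T_m ≈ 1203 K

T_H = 3288 °F → (3288 − 32) × 5/9 = 1808.89 °C = 2082.04 K.
T_C = 123 °F → (123 − 32) × 5/9 = 50.56 °C = 323.71 K.
For reversible stages Q_m = Q_H·(T_m/T_H). Setting W₁ = Q_H(1 − T_m/T_H) equal to W₂ = Q_m(1 − T_C/T_m) = Q_H·(T_m − T_C)/T_H gives T_H − T_m = T_m − T_C, so T_m = (T_H + T_C)/2 = (2082.04 + 323.71)/2 = 1203 K.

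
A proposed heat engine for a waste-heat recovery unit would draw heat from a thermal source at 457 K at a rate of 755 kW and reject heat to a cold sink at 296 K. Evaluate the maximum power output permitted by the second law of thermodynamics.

Ẇ_max ≈ 266.0 kW

The second-law ceiling is the Carnot efficiency, η_max = 1 − T_C/T_H = 1 − 296.00/457.00 = 0.3523.
W_max = η_max · Q_H = 0.3523 × 755 = 266.0 kW.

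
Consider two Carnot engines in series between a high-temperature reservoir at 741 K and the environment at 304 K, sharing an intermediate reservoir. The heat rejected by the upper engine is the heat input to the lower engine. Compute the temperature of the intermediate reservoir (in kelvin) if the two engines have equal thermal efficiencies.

Equal efficiencies require 1 − T_m/T_H = 1 − T_C/T_m, i.e. T_m/T_H = T_C/T_m, so T_m = √(T_H·T_C) = √(741.00 × 304.00) = 475 K.

T_m ≈ 475 K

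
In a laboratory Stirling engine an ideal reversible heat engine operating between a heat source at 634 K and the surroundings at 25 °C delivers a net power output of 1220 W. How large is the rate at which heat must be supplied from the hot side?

Q̇_H ≈ 2300 W

T_C = 25 °C → 25 + 273.15 = 298.15 K.
Carnot efficiency: η = 1 − T_C/T_H = 1 − 298.15/634.00 = 0.5297.
Q_H = W/η = 1220/0.5297 = 2300 W.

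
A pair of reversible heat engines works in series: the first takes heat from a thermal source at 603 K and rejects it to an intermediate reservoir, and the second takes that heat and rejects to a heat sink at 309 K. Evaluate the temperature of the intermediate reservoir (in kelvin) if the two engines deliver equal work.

T_m ≈ 456 K

For reversible stages Q_m = Q_H·(T_m/T_H). Setting W₁ = Q_H(1 − T_m/T_H) equal to W₂ = Q_m(1 − T_C/T_m) = Q_H·(T_m − T_C)/T_H gives T_H − T_m = T_m − T_C, so T_m = (T_H + T_C)/2 = (603.00 + 309.00)/2 = 456 K.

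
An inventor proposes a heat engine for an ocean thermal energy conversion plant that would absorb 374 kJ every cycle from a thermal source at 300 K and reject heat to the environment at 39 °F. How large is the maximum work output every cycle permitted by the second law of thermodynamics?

T_C = 39 °F → (39 − 32) × 5/9 = 3.89 °C = 277.04 K.
No engine can exceed the Carnot limit: η_max = 1 − T_C/T_H = 1 − 277.04/300.00 = 0.0765.
W_max = η_max · Q_H = 0.0765 × 374 = 28.62 kJ.

W_max ≈ 28.62 kJ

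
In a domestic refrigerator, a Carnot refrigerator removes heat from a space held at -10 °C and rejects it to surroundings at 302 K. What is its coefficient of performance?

COP_R ≈ 6.773

T_C = -10 °C → -10 + 273.15 = 263.15 K.
The reversible coefficient of performance is COP_R = T_C/(T_H − T_C) = 263.15/(302.00 − 263.15) = 6.773.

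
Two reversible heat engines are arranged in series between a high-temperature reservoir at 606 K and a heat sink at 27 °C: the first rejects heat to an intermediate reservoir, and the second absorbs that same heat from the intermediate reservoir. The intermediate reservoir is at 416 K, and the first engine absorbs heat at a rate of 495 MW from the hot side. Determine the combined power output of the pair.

T_C = 27 °C → 27 + 273.15 = 300.15 K.
Two reversible stages in series are equivalent to a single Carnot engine between T_H and T_C, so η_total = 1 − T_C/T_H = 1 − 300.15/606.00 = 0.5047.
W_total = η_total · Q_H = 0.5047 × 495 = 250 MW.

Ẇ_total ≈ 250 MW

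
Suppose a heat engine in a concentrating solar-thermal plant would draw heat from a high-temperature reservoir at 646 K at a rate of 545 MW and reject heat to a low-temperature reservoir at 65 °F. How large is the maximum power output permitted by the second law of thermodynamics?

Ẇ_max ≈ 299 MW

T_C = 65 °F → (65 − 32) × 5/9 = 18.33 °C = 291.48 K.
The upper bound on efficiency is η_max = 1 − T_C/T_H = 1 − 291.48/646.00 = 0.5488.
W_max = η_max · Q_H = 0.5488 × 545 = 299 MW.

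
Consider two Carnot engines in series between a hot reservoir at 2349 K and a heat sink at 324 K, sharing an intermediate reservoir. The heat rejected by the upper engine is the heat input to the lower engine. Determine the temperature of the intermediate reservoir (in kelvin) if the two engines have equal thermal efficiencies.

T_m ≈ 872 K

Equal efficiencies require 1 − T_m/T_H = 1 − T_C/T_m, i.e. T_m/T_H = T_C/T_m, so T_m = √(T_H·T_C) = √(2349.00 × 324.00) = 872 K.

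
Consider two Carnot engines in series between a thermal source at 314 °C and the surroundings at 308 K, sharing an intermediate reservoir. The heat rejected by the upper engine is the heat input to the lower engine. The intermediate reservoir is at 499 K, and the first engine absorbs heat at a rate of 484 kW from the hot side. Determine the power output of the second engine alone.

Ẇ₂ ≈ 157 kW

T_H = 314 °C → 314 + 273.15 = 587.15 K.
Heat entering the second stage: Q_m = Q_H·(T_m/T_H) = 484 × 499.00/587.15 = 411 kW.
Second-stage efficiency η₂ = 1 − T_C/T_m = 1 − 308.00/499.00 = 0.3828, so W₂ = η₂·Q_m = 157 kW.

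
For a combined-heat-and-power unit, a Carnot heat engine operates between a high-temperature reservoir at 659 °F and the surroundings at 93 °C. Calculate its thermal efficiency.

T_H = 659 °F → (659 − 32) × 5/9 = 348.33 °C = 621.48 K.
T_C = 93 °C → 93 + 273.15 = 366.15 K.
Carnot efficiency: η = 1 − T_C/T_H = 1 − 366.15/621.48 = 0.411.

η ≈ 0.411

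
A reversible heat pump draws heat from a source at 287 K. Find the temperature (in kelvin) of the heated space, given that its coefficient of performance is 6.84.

COP_HP = T_H/(T_H − T_C) ⇒ T_H = T_C·COP_HP/(COP_HP − 1) = 287.00 × 6.84/(6.84 − 1) = 336 K.

T_H ≈ 336 K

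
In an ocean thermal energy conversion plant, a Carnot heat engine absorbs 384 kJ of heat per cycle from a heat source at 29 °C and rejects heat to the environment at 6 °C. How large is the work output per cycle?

T_H = 29 °C → 29 + 273.15 = 302.15 K.
T_C = 6 °C → 6 + 273.15 = 279.15 K.
Since the cycle is reversible, η = 1 − T_C/T_H = 1 − 279.15/302.15 = 0.0761.
W = η·Q_H = 0.0761 × 384 = 29.2 kJ.

W ≈ 29.2 kJ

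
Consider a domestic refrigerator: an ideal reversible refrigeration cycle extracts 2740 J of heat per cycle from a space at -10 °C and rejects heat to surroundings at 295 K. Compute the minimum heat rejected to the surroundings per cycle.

Q_H ≈ 3072 J

T_C = -10 °C → -10 + 273.15 = 263.15 K.
For a reversible cycle Q_H/Q_C = T_H/T_C, so Q_H = Q_C·T_H/T_C = 2740 × 295.00/263.15 = 3072 J.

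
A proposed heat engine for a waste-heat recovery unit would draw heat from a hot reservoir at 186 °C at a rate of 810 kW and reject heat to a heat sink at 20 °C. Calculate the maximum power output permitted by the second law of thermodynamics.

T_H = 186 °C → 186 + 273.15 = 459.15 K.
T_C = 20 °C → 20 + 273.15 = 293.15 K.
No engine can exceed the Carnot limit: η_max = 1 − T_C/T_H = 1 − 293.15/459.15 = 0.3615.
W_max = η_max · Q_H = 0.3615 × 810 = 293 kW.

Ẇ_max ≈ 293 kW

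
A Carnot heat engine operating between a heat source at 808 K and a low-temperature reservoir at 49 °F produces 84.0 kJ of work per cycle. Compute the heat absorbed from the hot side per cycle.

T_C = 49 °F → (49 − 32) × 5/9 = 9.44 °C = 282.59 K.
η_rev = 1 − T_C/T_H = 1 − 282.59/808.00 = 0.6503.
Q_H = W/η = 84.0/0.6503 = 129 kJ.

Q_H ≈ 129 kJ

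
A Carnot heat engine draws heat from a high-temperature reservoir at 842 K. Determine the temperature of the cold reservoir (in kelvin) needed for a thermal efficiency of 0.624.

T_C ≈ 317 K

From η = 1 − T_C/T_H, T_C = T_H·(1 − η) = 842.00 × (1 − 0.624) = 317 K.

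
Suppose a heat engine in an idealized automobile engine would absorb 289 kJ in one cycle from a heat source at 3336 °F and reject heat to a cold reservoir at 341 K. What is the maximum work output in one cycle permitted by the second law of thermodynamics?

W_max ≈ 242 kJ

T_H = 3336 °F → (3336 − 32) × 5/9 = 1835.56 °C = 2108.71 K.
No engine can exceed the Carnot limit: η_max = 1 − T_C/T_H = 1 − 341.00/2108.71 = 0.8383.
W_max = η_max · Q_H = 0.8383 × 289 = 242 kJ.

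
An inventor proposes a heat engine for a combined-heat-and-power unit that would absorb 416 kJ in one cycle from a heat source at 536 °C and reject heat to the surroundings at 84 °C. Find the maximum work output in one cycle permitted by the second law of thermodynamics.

T_H = 536 °C → 536 + 273.15 = 809.15 K.
T_C = 84 °C → 84 + 273.15 = 357.15 K.
The second-law ceiling is the Carnot efficiency, η_max = 1 − T_C/T_H = 1 − 357.15/809.15 = 0.5586.
W_max = η_max · Q_H = 0.5586 × 416 = 232 kJ.

W_max ≈ 232 kJ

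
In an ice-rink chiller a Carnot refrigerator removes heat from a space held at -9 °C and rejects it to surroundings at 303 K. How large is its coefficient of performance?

COP_R ≈ 6.80

T_C = -9 °C → -9 + 273.15 = 264.15 K.
COP_R = T_C/(T_H − T_C) = 264.15/(303.00 − 264.15) = 6.80.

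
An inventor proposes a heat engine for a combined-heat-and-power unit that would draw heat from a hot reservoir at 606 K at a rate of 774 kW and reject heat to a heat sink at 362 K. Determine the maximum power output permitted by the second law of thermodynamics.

Ẇ_max ≈ 312 kW

The upper bound on efficiency is η_max = 1 − T_C/T_H = 1 − 362.00/606.00 = 0.4026.
W_max = η_max · Q_H = 0.4026 × 774 = 312 kW.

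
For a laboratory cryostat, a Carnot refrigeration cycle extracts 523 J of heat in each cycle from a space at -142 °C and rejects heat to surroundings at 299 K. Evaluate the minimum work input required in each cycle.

T_C = -142 °C → -142 + 273.15 = 131.15 K.
The reversible coefficient of performance is COP_R = T_C/(T_H − T_C) = 131.15/167.85 = 0.7814.
W = Q_C/COP_R = 523/0.7814 = 669 J.

W_in ≈ 669 J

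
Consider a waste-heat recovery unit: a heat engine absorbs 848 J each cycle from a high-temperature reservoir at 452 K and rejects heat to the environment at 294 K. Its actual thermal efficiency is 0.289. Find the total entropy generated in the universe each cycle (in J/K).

W = η·Q_H = 0.289 × 848 = 245.1 J, so Q_C = Q_H − W = 602.9 J.
Entropy balance on the reservoirs: −Q_H/T_H = -1.876 J/K, +Q_C/T_C = 2.051 J/K.
ΔS_univ = −Q_H/T_H + Q_C/T_C = 0.175 J/K (> 0, since η = 0.289 < η_Carnot = 0.350).

ΔS_univ ≈ 0.175 J/K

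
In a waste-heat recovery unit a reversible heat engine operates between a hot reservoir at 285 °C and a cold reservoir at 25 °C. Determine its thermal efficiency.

T_H = 285 °C → 285 + 273.15 = 558.15 K.
T_C = 25 °C → 25 + 273.15 = 298.15 K.
Carnot efficiency: η = 1 − T_C/T_H = 1 − 298.15/558.15 = 0.4658.

η ≈ 0.4658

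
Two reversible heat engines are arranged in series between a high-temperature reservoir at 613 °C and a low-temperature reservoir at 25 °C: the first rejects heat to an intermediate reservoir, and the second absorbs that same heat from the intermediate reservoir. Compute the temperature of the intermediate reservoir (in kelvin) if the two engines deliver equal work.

T_H = 613 °C → 613 + 273.15 = 886.15 K.
T_C = 25 °C → 25 + 273.15 = 298.15 K.
For reversible stages Q_m = Q_H·(T_m/T_H). Setting W₁ = Q_H(1 − T_m/T_H) equal to W₂ = Q_m(1 − T_C/T_m) = Q_H·(T_m − T_C)/T_H gives T_H − T_m = T_m − T_C, so T_m = (T_H + T_C)/2 = (886.15 + 298.15)/2 = 592 K.

T_m ≈ 592 K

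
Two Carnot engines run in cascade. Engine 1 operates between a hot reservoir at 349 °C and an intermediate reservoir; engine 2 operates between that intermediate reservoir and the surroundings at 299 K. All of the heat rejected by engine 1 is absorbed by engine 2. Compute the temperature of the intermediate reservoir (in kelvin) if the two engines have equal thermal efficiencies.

T_m ≈ 431 K

T_H = 349 °C → 349 + 273.15 = 622.15 K.
Equal efficiencies require 1 − T_m/T_H = 1 − T_C/T_m, i.e. T_m/T_H = T_C/T_m, so T_m = √(T_H·T_C) = √(622.15 × 299.00) = 431 K.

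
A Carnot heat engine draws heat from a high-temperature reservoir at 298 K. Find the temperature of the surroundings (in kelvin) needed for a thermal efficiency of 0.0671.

From η = 1 − T_C/T_H, T_C = T_H·(1 − η) = 298.00 × (1 − 0.0671) = 278 K.

T_C ≈ 278 K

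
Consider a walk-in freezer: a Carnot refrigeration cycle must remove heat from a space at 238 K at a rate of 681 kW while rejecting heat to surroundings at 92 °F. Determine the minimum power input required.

T_H = 92 °F → (92 − 32) × 5/9 = 33.33 °C = 306.48 K.
COP_R = T_C/(T_H − T_C) = 238.00/68.48 = 3.4753.
W = Q_C/COP_R = 681/3.4753 = 196 kW.

Ẇ_in ≈ 196 kW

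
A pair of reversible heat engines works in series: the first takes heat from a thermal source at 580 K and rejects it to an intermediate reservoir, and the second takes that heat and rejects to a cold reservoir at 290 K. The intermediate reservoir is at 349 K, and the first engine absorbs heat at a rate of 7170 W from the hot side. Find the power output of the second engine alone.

Ẇ₂ ≈ 729 W

Heat entering the second stage: Q_m = Q_H·(T_m/T_H) = 7170 × 349.00/580.00 = 4310 W.
Second-stage efficiency η₂ = 1 − T_C/T_m = 1 − 290.00/349.00 = 0.1691, so W₂ = η₂·Q_m = 729 W.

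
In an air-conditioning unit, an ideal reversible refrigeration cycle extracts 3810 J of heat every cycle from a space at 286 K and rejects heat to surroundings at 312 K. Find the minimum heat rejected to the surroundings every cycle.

Q_H ≈ 4160 J

For a reversible cycle Q_H/Q_C = T_H/T_C, so Q_H = Q_C·T_H/T_C = 3810 × 312.00/286.00 = 4160 J.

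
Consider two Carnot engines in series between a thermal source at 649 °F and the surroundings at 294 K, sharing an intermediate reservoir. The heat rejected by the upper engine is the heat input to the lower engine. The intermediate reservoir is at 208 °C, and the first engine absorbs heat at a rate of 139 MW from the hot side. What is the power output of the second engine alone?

T_H = 649 °F → (649 − 32) × 5/9 = 342.78 °C = 615.93 K.
T_m = 208 °C → 208 + 273.15 = 481.15 K.
Heat entering the second stage: Q_m = Q_H·(T_m/T_H) = 139 × 481.15/615.93 = 109 MW.
Second-stage efficiency η₂ = 1 − T_C/T_m = 1 − 294.00/481.15 = 0.3890, so W₂ = η₂·Q_m = 42.2 MW.

Ẇ₂ ≈ 42.2 MW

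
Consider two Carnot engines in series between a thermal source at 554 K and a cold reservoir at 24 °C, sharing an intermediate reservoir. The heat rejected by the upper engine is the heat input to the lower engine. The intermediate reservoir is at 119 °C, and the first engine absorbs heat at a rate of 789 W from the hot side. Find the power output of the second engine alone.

T_C = 24 °C → 24 + 273.15 = 297.15 K.
T_m = 119 °C → 119 + 273.15 = 392.15 K.
Heat entering the second stage: Q_m = Q_H·(T_m/T_H) = 789 × 392.15/554.00 = 558.5 W.
Second-stage efficiency η₂ = 1 − T_C/T_m = 1 − 297.15/392.15 = 0.2423, so W₂ = η₂·Q_m = 135.3 W.

Ẇ₂ ≈ 135.3 W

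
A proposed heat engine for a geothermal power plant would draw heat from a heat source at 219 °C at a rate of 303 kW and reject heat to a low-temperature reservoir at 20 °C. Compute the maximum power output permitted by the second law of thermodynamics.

Ẇ_max ≈ 123 kW

T_H = 219 °C → 219 + 273.15 = 492.15 K.
T_C = 20 °C → 20 + 273.15 = 293.15 K.
The upper bound on efficiency is η_max = 1 − T_C/T_H = 1 − 293.15/492.15 = 0.4043.
W_max = η_max · Q_H = 0.4043 × 303 = 123 kW.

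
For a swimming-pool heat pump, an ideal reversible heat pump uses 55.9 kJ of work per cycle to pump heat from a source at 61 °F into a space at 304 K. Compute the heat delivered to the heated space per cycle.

T_C = 61 °F → (61 − 32) × 5/9 = 16.11 °C = 289.26 K.
Reversible heating COP: COP_HP = T_H/(T_H − T_C) = 304.00/14.74 = 20.6257.
Q_H = COP_HP · W = 20.6257 × 55.9 = 1150 kJ.

Q_H ≈ 1150 kJ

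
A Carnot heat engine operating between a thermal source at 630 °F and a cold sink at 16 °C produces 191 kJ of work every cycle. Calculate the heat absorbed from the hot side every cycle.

Q_H ≈ 366 kJ

T_H = 630 °F → (630 − 32) × 5/9 = 332.22 °C = 605.37 K.
T_C = 16 °C → 16 + 273.15 = 289.15 K.
Carnot efficiency: η = 1 − T_C/T_H = 1 − 289.15/605.37 = 0.5224.
Q_H = W/η = 191/0.5224 = 366 kJ.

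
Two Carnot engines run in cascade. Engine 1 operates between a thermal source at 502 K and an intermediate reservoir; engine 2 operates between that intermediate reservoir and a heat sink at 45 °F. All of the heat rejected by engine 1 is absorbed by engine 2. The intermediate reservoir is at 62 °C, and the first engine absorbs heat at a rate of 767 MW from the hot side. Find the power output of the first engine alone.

T_C = 45 °F → (45 − 32) × 5/9 = 7.22 °C = 280.37 K.
T_m = 62 °C → 62 + 273.15 = 335.15 K.
First-stage efficiency η₁ = 1 − T_m/T_H = 1 − 335.15/502.00 = 0.3324.
W₁ = η₁·Q_H = 0.3324 × 767 = 255 MW.

Ẇ₁ ≈ 255 MW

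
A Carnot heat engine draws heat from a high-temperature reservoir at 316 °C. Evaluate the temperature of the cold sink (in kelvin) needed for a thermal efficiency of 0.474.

T_C ≈ 309.9 K

T_H = 316 °C → 316 + 273.15 = 589.15 K.
From η = 1 − T_C/T_H, T_C = T_H·(1 − η) = 589.15 × (1 − 0.474) = 309.9 K.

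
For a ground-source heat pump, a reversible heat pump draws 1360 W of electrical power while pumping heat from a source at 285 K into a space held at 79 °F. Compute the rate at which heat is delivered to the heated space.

T_H = 79 °F → (79 − 32) × 5/9 = 26.11 °C = 299.26 K.
The Carnot heat-pump COP is COP_HP = T_H/(T_H − T_C) = 299.26/14.26 = 20.9844.
Q_H = COP_HP · W = 20.9844 × 1360 = 28500 W.

Q̇_H ≈ 28500 W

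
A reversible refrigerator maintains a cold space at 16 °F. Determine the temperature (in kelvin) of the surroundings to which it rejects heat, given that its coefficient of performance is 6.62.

T_H ≈ 304 K

T_C = 16 °F → (16 − 32) × 5/9 = -8.89 °C = 264.26 K.
COP_R = T_C/(T_H − T_C) ⇒ T_H = T_C·(1 + 1/COP_R) = 264.26 × (1 + 1/6.62) = 304 K.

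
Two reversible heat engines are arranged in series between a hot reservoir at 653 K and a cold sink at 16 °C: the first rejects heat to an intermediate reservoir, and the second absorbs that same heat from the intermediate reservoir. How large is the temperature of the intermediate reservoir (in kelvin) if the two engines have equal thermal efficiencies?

T_m ≈ 435 K

T_C = 16 °C → 16 + 273.15 = 289.15 K.
Equal efficiencies require 1 − T_m/T_H = 1 − T_C/T_m, i.e. T_m/T_H = T_C/T_m, so T_m = √(T_H·T_C) = √(653.00 × 289.15) = 435 K.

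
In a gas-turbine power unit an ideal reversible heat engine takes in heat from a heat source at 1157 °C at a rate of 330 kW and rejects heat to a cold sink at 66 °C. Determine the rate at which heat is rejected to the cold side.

Q̇_C ≈ 78.3 kW

T_H = 1157 °C → 1157 + 273.15 = 1430.15 K.
T_C = 66 °C → 66 + 273.15 = 339.15 K.
η_rev = 1 − T_C/T_H = 1 − 339.15/1430.15 = 0.7629.
For a reversible cycle Q_C/Q_H = T_C/T_H, so Q_C = 330 × 339.15/1430.15 = 78.3 kW.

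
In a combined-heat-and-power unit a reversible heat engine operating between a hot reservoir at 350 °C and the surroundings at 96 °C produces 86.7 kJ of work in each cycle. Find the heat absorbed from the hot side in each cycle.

Q_H ≈ 213 kJ

T_H = 350 °C → 350 + 273.15 = 623.15 K.
T_C = 96 °C → 96 + 273.15 = 369.15 K.
Carnot efficiency: η = 1 − T_C/T_H = 1 − 369.15/623.15 = 0.4076.
Q_H = W/η = 86.7/0.4076 = 213 kJ.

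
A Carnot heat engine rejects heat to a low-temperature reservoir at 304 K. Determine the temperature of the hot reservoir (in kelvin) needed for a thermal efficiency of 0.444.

From η = 1 − T_C/T_H, solving for T_H gives T_H = T_C/(1 − η) = 304.00/(1 − 0.444) = 547 K.

T_H ≈ 547 K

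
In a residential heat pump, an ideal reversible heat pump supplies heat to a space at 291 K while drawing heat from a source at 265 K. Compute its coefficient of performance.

Reversible heating COP: COP_HP = T_H/(T_H − T_C) = 291.00/(291.00 − 265.00) = 11.2.

COP_HP ≈ 11.2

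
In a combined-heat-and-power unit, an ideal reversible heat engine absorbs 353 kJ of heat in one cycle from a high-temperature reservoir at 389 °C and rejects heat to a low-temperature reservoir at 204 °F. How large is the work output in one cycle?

T_H = 389 °C → 389 + 273.15 = 662.15 K.
T_C = 204 °F → (204 − 32) × 5/9 = 95.56 °C = 368.71 K.
Since the cycle is reversible, η = 1 − T_C/T_H = 1 − 368.71/662.15 = 0.4432.
W = η·Q_H = 0.4432 × 353 = 156 kJ.

W ≈ 156 kJ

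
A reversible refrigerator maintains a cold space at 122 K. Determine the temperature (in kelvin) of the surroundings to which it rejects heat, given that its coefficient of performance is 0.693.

T_H ≈ 298 K

COP_R = T_C/(T_H − T_C) ⇒ T_H = T_C·(1 + 1/COP_R) = 122.00 × (1 + 1/0.693) = 298 K.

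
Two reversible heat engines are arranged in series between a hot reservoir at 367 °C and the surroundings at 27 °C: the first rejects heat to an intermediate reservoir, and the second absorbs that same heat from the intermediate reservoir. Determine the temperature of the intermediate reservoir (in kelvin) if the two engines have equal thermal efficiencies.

T_m ≈ 438.3 K

T_H = 367 °C → 367 + 273.15 = 640.15 K.
T_C = 27 °C → 27 + 273.15 = 300.15 K.
Equal efficiencies require 1 − T_m/T_H = 1 − T_C/T_m, i.e. T_m/T_H = T_C/T_m, so T_m = √(T_H·T_C) = √(640.15 × 300.15) = 438.3 K.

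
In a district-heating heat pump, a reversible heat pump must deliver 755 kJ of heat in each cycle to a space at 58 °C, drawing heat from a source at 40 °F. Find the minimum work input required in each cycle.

W_in ≈ 122 kJ

T_H = 58 °C → 58 + 273.15 = 331.15 K.
T_C = 40 °F → (40 − 32) × 5/9 = 4.44 °C = 277.59 K.
COP_HP = T_H/(T_H − T_C) = 331.15/53.56 = 6.1833.
W = Q_H/COP_HP = 755/6.1833 = 122 kJ.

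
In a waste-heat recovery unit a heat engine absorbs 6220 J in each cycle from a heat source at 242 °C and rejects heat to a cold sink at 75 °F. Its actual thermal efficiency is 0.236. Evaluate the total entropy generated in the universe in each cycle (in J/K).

ΔS_univ ≈ 3.92 J/K

T_H = 242 °C → 242 + 273.15 = 515.15 K.
T_C = 75 °F → (75 − 32) × 5/9 = 23.89 °C = 297.04 K.
W = η·Q_H = 0.236 × 6220 = 1468 J, so Q_C = Q_H − W = 4752 J.
The hot reservoir loses entropy Q_H/T_H = 6220/515.15 = 12.07 J/K; the cold reservoir gains Q_C/T_C = 4752/297.04 = 16.00 J/K.
ΔS_univ = −Q_H/T_H + Q_C/T_C = 3.92 J/K (> 0, since η = 0.236 < η_Carnot = 0.423).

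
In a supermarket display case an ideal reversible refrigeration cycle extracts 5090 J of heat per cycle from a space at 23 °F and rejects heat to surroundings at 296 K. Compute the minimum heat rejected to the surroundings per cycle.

Q_H ≈ 5619 J

T_C = 23 °F → (23 − 32) × 5/9 = -5.00 °C = 268.15 K.
For a reversible cycle Q_H/Q_C = T_H/T_C, so Q_H = Q_C·T_H/T_C = 5090 × 296.00/268.15 = 5619 J.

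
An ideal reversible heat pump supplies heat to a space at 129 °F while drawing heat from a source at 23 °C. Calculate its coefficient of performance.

T_H = 129 °F → (129 − 32) × 5/9 = 53.89 °C = 327.04 K.
T_C = 23 °C → 23 + 273.15 = 296.15 K.
The Carnot heat-pump COP is COP_HP = T_H/(T_H − T_C) = 327.04/(327.04 − 296.15) = 10.6.

COP_HP ≈ 10.6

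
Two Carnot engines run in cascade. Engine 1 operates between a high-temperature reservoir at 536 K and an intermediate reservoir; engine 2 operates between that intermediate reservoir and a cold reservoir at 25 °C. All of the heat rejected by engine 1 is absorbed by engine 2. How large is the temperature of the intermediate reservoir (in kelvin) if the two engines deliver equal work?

T_m ≈ 417 K

T_C = 25 °C → 25 + 273.15 = 298.15 K.
For reversible stages Q_m = Q_H·(T_m/T_H). Setting W₁ = Q_H(1 − T_m/T_H) equal to W₂ = Q_m(1 − T_C/T_m) = Q_H·(T_m − T_C)/T_H gives T_H − T_m = T_m − T_C, so T_m = (T_H + T_C)/2 = (536.00 + 298.15)/2 = 417 K.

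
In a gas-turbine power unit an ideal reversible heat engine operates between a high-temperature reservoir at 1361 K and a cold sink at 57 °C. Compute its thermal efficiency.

η ≈ 0.7574

T_C = 57 °C → 57 + 273.15 = 330.15 K.
Carnot efficiency: η = 1 − T_C/T_H = 1 − 330.15/1361.00 = 0.7574.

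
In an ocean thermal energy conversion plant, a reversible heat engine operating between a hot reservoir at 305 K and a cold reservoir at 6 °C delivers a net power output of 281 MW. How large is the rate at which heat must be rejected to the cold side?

Q̇_C ≈ 3030 MW

T_C = 6 °C → 6 + 273.15 = 279.15 K.
The Carnot efficiency is η = 1 − T_C/T_H = 1 − 279.15/305.00 = 0.0848.
Since Q_C/Q_H = T_C/T_H and Q_H = W/η, Q_C = W·T_C/(T_H − T_C) = 281 × 279.15/25.85 = 3030 MW.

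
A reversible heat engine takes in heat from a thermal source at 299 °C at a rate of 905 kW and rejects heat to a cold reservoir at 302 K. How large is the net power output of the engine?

T_H = 299 °C → 299 + 273.15 = 572.15 K.
For a reversible engine, η = 1 − T_C/T_H = 1 − 302.00/572.15 = 0.4722.
W = η·Q_H = 0.4722 × 905 = 427 kW.

Ẇ ≈ 427 kW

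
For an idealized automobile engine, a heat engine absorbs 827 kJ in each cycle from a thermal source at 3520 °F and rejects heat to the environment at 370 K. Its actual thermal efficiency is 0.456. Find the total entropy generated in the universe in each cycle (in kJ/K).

T_H = 3520 °F → (3520 − 32) × 5/9 = 1937.78 °C = 2210.93 K.
W = η·Q_H = 0.456 × 827 = 377.1 kJ, so Q_C = Q_H − W = 449.9 kJ.
The hot reservoir loses entropy Q_H/T_H = 827/2210.93 = 0.3741 kJ/K; the cold reservoir gains Q_C/T_C = 449.9/370.00 = 1.216 kJ/K.
ΔS_univ = −Q_H/T_H + Q_C/T_C = 0.8419 kJ/K (> 0, since η = 0.456 < η_Carnot = 0.833).

ΔS_univ ≈ 0.8419 kJ/K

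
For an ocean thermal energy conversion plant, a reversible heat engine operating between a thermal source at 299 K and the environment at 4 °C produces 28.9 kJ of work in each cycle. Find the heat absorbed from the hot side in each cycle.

T_C = 4 °C → 4 + 273.15 = 277.15 K.
η_rev = 1 − T_C/T_H = 1 − 277.15/299.00 = 0.0731.
Q_H = W/η = 28.9/0.0731 = 395 kJ.

Q_H ≈ 395 kJ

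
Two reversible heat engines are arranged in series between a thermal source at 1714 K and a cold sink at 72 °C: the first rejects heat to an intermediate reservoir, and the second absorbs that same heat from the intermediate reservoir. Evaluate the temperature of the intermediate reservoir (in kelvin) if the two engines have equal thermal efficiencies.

T_C = 72 °C → 72 + 273.15 = 345.15 K.
Equal efficiencies require 1 − T_m/T_H = 1 − T_C/T_m, i.e. T_m/T_H = T_C/T_m, so T_m = √(T_H·T_C) = √(1714.00 × 345.15) = 769 K.

T_m ≈ 769 K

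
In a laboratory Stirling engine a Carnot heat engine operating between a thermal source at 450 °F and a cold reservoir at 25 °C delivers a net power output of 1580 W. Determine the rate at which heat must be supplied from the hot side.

Q̇_H ≈ 3850 W

T_H = 450 °F → (450 − 32) × 5/9 = 232.22 °C = 505.37 K.
T_C = 25 °C → 25 + 273.15 = 298.15 K.
η_rev = 1 − T_C/T_H = 1 − 298.15/505.37 = 0.4100.
Q_H = W/η = 1580/0.4100 = 3850 W.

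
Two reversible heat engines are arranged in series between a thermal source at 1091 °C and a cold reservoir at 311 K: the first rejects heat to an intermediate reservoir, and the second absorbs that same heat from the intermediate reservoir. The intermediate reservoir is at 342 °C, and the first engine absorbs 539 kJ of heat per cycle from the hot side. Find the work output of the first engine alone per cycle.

T_H = 1091 °C → 1091 + 273.15 = 1364.15 K.
T_m = 342 °C → 342 + 273.15 = 615.15 K.
First-stage efficiency η₁ = 1 − T_m/T_H = 1 − 615.15/1364.15 = 0.5491.
W₁ = η₁·Q_H = 0.5491 × 539 = 295.9 kJ.

W₁ ≈ 295.9 kJ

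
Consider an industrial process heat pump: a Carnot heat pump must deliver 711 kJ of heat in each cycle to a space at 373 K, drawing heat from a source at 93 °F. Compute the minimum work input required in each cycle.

T_C = 93 °F → (93 − 32) × 5/9 = 33.89 °C = 307.04 K.
The Carnot heat-pump COP is COP_HP = T_H/(T_H − T_C) = 373.00/65.96 = 5.6548.
W = Q_H/COP_HP = 711/5.6548 = 126 kJ.

W_in ≈ 126 kJ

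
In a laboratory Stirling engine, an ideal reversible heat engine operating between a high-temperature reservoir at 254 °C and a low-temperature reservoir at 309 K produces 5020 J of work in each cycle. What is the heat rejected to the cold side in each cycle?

T_H = 254 °C → 254 + 273.15 = 527.15 K.
Carnot efficiency: η = 1 − T_C/T_H = 1 − 309.00/527.15 = 0.4138.
Since Q_C/Q_H = T_C/T_H and Q_H = W/η, Q_C = W·T_C/(T_H − T_C) = 5020 × 309.00/218.15 = 7110 J.

Q_C ≈ 7110 J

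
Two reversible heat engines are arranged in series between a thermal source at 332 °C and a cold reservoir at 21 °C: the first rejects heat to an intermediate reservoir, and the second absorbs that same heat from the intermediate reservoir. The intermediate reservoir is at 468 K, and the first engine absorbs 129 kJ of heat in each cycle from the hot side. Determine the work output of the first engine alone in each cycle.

W₁ ≈ 29.24 kJ

T_H = 332 °C → 332 + 273.15 = 605.15 K.
T_C = 21 °C → 21 + 273.15 = 294.15 K.
First-stage efficiency η₁ = 1 − T_m/T_H = 1 − 468.00/605.15 = 0.2266.
W₁ = η₁·Q_H = 0.2266 × 129 = 29.24 kJ.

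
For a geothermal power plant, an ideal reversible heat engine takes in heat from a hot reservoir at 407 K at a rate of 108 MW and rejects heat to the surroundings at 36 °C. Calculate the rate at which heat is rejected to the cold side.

T_C = 36 °C → 36 + 273.15 = 309.15 K.
η_rev = 1 − T_C/T_H = 1 − 309.15/407.00 = 0.2404.
For a reversible cycle Q_C/Q_H = T_C/T_H, so Q_C = 108 × 309.15/407.00 = 82.0 MW.

Q̇_C ≈ 82.0 MW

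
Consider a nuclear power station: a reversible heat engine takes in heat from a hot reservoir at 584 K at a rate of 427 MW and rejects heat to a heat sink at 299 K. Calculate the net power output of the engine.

Ẇ ≈ 208.4 MW

For a reversible engine, η = 1 − T_C/T_H = 1 − 299.00/584.00 = 0.4880.
W = η·Q_H = 0.4880 × 427 = 208.4 MW.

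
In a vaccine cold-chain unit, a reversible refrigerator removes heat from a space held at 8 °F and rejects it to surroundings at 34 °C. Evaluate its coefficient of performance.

COP_R ≈ 5.49

T_H = 34 °C → 34 + 273.15 = 307.15 K.
T_C = 8 °F → (8 − 32) × 5/9 = -13.33 °C = 259.82 K.
COP_R = T_C/(T_H − T_C) = 259.82/(307.15 − 259.82) = 5.49.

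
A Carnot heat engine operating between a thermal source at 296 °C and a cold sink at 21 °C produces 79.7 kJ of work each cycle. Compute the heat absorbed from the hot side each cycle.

Q_H ≈ 165 kJ

T_H = 296 °C → 296 + 273.15 = 569.15 K.
T_C = 21 °C → 21 + 273.15 = 294.15 K.
The Carnot efficiency is η = 1 − T_C/T_H = 1 − 294.15/569.15 = 0.4832.
Q_H = W/η = 79.7/0.4832 = 165 kJ.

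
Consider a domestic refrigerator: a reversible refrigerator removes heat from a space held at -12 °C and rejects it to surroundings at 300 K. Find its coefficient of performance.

COP_R ≈ 6.72

T_C = -12 °C → -12 + 273.15 = 261.15 K.
COP_R = T_C/(T_H − T_C) = 261.15/(300.00 − 261.15) = 6.72.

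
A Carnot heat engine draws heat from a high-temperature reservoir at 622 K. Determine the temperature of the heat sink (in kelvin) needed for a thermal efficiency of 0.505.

T_C ≈ 308 K

From η = 1 − T_C/T_H, T_C = T_H·(1 − η) = 622.00 × (1 − 0.505) = 308 K.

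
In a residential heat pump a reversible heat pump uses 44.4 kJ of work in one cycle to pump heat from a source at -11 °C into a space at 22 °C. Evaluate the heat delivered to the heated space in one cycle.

Q_H ≈ 397 kJ

T_H = 22 °C → 22 + 273.15 = 295.15 K.
T_C = -11 °C → -11 + 273.15 = 262.15 K.
The Carnot heat-pump COP is COP_HP = T_H/(T_H − T_C) = 295.15/33.00 = 8.9439.
Q_H = COP_HP · W = 8.9439 × 44.4 = 397 kJ.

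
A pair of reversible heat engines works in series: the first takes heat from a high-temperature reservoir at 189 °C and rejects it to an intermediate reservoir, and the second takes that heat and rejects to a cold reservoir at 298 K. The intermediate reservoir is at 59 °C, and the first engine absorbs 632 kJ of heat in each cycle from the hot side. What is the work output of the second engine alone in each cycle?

W₂ ≈ 46.7 kJ

T_H = 189 °C → 189 + 273.15 = 462.15 K.
T_m = 59 °C → 59 + 273.15 = 332.15 K.
Heat entering the second stage: Q_m = Q_H·(T_m/T_H) = 632 × 332.15/462.15 = 454 kJ.
Second-stage efficiency η₂ = 1 − T_C/T_m = 1 − 298.00/332.15 = 0.1028, so W₂ = η₂·Q_m = 46.7 kJ.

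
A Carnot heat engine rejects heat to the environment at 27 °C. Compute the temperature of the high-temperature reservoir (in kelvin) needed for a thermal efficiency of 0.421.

T_H ≈ 518 K

T_C = 27 °C → 27 + 273.15 = 300.15 K.
From η = 1 − T_C/T_H, solving for T_H gives T_H = T_C/(1 − η) = 300.15/(1 − 0.421) = 518 K.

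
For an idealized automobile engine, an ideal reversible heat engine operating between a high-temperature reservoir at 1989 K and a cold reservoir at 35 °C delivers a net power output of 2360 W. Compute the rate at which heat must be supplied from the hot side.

T_C = 35 °C → 35 + 273.15 = 308.15 K.
Since the cycle is reversible, η = 1 − T_C/T_H = 1 − 308.15/1989.00 = 0.8451.
Q_H = W/η = 2360/0.8451 = 2793 W.

Q̇_H ≈ 2793 W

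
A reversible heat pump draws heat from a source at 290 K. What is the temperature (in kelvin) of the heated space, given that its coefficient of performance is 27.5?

COP_HP = T_H/(T_H − T_C) ⇒ T_H = T_C·COP_HP/(COP_HP − 1) = 290.00 × 27.5/(27.5 − 1) = 300.9 K.

T_H ≈ 300.9 K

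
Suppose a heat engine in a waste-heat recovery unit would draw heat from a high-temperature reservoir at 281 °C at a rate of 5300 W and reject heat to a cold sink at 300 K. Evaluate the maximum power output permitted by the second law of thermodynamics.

T_H = 281 °C → 281 + 273.15 = 554.15 K.
The second-law ceiling is the Carnot efficiency, η_max = 1 − T_C/T_H = 1 − 300.00/554.15 = 0.4586.
W_max = η_max · Q_H = 0.4586 × 5300 = 2430 W.

Ẇ_max ≈ 2430 W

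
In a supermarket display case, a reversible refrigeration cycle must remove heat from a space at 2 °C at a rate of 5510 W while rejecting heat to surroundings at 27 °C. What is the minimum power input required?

T_H = 27 °C → 27 + 273.15 = 300.15 K.
T_C = 2 °C → 2 + 273.15 = 275.15 K.
Carnot COP: COP_R = T_C/(T_H − T_C) = 275.15/25.00 = 11.0060.
W = Q_C/COP_R = 5510/11.0060 = 501 W.

Ẇ_in ≈ 501 W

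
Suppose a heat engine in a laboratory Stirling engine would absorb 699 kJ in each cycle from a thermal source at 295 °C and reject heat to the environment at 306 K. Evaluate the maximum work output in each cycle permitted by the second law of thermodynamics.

W_max ≈ 323 kJ

T_H = 295 °C → 295 + 273.15 = 568.15 K.
The second-law ceiling is the Carnot efficiency, η_max = 1 − T_C/T_H = 1 − 306.00/568.15 = 0.4614.
W_max = η_max · Q_H = 0.4614 × 699 = 323 kJ.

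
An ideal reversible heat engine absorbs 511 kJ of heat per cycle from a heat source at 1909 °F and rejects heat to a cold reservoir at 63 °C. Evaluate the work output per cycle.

T_H = 1909 °F → (1909 − 32) × 5/9 = 1042.78 °C = 1315.93 K.
T_C = 63 °C → 63 + 273.15 = 336.15 K.
For a reversible engine, η = 1 − T_C/T_H = 1 − 336.15/1315.93 = 0.7446.
W = η·Q_H = 0.7446 × 511 = 380 kJ.

W ≈ 380 kJ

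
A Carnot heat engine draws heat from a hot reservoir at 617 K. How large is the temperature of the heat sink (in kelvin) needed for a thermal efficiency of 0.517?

T_C ≈ 298 K

From η = 1 − T_C/T_H, T_C = T_H·(1 − η) = 617.00 × (1 − 0.517) = 298 K.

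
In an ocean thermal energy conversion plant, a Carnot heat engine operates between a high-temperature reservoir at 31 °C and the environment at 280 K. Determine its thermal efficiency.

η ≈ 0.0794

T_H = 31 °C → 31 + 273.15 = 304.15 K.
For a reversible engine, η = 1 − T_C/T_H = 1 − 280.00/304.15 = 0.0794.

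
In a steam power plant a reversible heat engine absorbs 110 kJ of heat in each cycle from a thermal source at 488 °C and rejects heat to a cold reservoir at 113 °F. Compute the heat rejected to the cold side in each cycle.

Q_C ≈ 46.0 kJ

T_H = 488 °C → 488 + 273.15 = 761.15 K.
T_C = 113 °F → (113 − 32) × 5/9 = 45.00 °C = 318.15 K.
η_rev = 1 − T_C/T_H = 1 − 318.15/761.15 = 0.5820.
For a reversible cycle Q_C/Q_H = T_C/T_H, so Q_C = 110 × 318.15/761.15 = 46.0 kJ.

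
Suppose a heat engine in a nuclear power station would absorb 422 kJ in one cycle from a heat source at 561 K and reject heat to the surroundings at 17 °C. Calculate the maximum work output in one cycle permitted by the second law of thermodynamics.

T_C = 17 °C → 17 + 273.15 = 290.15 K.
The second-law ceiling is the Carnot efficiency, η_max = 1 − T_C/T_H = 1 − 290.15/561.00 = 0.4828.
W_max = η_max · Q_H = 0.4828 × 422 = 203.7 kJ.

W_max ≈ 203.7 kJ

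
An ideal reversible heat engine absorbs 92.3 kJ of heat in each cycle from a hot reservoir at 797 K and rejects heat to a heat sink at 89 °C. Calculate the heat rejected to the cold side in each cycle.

T_C = 89 °C → 89 + 273.15 = 362.15 K.
Carnot efficiency: η = 1 − T_C/T_H = 1 − 362.15/797.00 = 0.5456.
For a reversible cycle Q_C/Q_H = T_C/T_H, so Q_C = 92.3 × 362.15/797.00 = 41.9 kJ.

Q_C ≈ 41.9 kJ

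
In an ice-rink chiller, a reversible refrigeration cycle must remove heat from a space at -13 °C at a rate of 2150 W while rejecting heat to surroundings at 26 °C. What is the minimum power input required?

Ẇ_in ≈ 322 W

T_H = 26 °C → 26 + 273.15 = 299.15 K.
T_C = -13 °C → -13 + 273.15 = 260.15 K.
For a reversible refrigerator, COP_R = T_C/(T_H − T_C) = 260.15/39.00 = 6.6705.
W = Q_C/COP_R = 2150/6.6705 = 322 W.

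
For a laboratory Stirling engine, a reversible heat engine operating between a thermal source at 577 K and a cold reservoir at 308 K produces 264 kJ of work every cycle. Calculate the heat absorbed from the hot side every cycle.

Carnot efficiency: η = 1 − T_C/T_H = 1 − 308.00/577.00 = 0.4662.
Q_H = W/η = 264/0.4662 = 566.3 kJ.

Q_H ≈ 566.3 kJ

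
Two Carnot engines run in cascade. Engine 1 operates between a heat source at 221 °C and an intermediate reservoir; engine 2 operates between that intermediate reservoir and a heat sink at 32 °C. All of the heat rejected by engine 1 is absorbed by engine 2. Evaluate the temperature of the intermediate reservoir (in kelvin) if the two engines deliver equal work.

T_H = 221 °C → 221 + 273.15 = 494.15 K.
T_C = 32 °C → 32 + 273.15 = 305.15 K.
For reversible stages Q_m = Q_H·(T_m/T_H). Setting W₁ = Q_H(1 − T_m/T_H) equal to W₂ = Q_m(1 − T_C/T_m) = Q_H·(T_m − T_C)/T_H gives T_H − T_m = T_m − T_C, so T_m = (T_H + T_C)/2 = (494.15 + 305.15)/2 = 399.6 K.

T_m ≈ 399.6 K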